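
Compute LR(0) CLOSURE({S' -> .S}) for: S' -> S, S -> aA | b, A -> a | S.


Start: S' -> .S
For each item with dot before a nonterminal B, add B -> .γ for every B-production
Closure: [S' -> .S, S -> .aA, S -> .b]


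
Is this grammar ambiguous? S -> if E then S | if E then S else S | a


dangling else: 'if E then if E then a else a' parses two ways
Ambiguous


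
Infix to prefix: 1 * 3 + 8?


left-to-right (same/higher precedence on left): tree is (+ (* 1 3) 8)
Prefix: + * 1 3 8


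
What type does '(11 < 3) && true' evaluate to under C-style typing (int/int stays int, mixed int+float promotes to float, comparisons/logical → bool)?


Operand types: bool && bool
Rule: logical operators take bool operands and yield bool
Result type: bool


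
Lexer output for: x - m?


Scan left to right, longest-match per lexeme
Tokens: ID(x), OP(-), ID(m)


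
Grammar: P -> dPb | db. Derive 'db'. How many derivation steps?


Derivation: P => db
Steps: 1


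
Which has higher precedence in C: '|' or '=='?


'==' is equality (level 6); '|' is bitwise OR (level 3)
Higher level binds tighter
'==' has higher precedence than '|'


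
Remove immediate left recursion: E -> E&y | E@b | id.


Left-recursive alternatives: E&y, E@b; non-recursive: id
Introduce E': E -> idE', E' -> &yE' | @bE' | ε


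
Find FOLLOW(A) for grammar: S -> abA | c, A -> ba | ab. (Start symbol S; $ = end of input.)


$ ∈ FOLLOW(S). For each A -> αBβ: add FIRST(β)\{ε} to FOLLOW(B); if β nullable, add FOLLOW(A).
FOLLOW(A) = {$}


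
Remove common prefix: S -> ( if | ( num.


Common prefix: '('
Factored: S -> ( S', S' -> if | num


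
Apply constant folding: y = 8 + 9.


8 + 9 = 17 at compile time
Optimized: y = 17


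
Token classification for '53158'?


Pattern: digits only
Type: INTEGER_LITERAL


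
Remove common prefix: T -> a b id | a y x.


Common prefix: 'a'
Factored: T -> a T', T' -> b id | y x


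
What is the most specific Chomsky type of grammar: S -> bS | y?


Right-linear: every RHS is a terminal or a terminal followed by one nonterminal
Classification: Type 3 (Regular)


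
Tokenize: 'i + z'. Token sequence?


Scan left to right, longest-match per lexeme
Tokens: ID(i), OP(+), ID(z)


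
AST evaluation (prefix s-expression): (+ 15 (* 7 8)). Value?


Evaluate inner: (* 7 8) = 56
Evaluate root: (+ 15 56) = 71
Result: 71


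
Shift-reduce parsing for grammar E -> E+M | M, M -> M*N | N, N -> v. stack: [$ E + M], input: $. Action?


handle 'E+M' on top; lookahead ∈ FOLLOW(E) = {+, $}
Action: reduce (E -> E+M)


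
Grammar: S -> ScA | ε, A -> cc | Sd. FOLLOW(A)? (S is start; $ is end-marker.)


$ ∈ FOLLOW(S). For each A -> αBβ: add FIRST(β)\{ε} to FOLLOW(B); if β nullable, add FOLLOW(A).
FOLLOW(A) = {$, c, d}


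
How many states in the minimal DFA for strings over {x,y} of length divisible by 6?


Track length mod 6: states 0..5, accept at 0
Minimal DFA: 6 states


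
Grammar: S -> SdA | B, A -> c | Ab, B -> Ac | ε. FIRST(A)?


Per alternative of A: FIRST(c) = {c}; FIRST(Ab) = {c}
FIRST(A) = {c}


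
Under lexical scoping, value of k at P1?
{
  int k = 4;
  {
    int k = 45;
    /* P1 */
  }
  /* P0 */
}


k declared in the same block as P1
k = 45


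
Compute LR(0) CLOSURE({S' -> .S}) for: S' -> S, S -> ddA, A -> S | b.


Start: S' -> .S
For each item with dot before a nonterminal B, add B -> .γ for every B-production
Closure: [S' -> .S, S -> .ddA]


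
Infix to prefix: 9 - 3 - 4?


left-to-right (same/higher precedence on left): tree is (- (- 9 3) 4)
Prefix: - - 9 3 4


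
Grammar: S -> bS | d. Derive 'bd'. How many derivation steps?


Derivation: S => bS => bd
Steps: 2


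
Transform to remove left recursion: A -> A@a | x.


Left-recursive alternatives: A@a; non-recursive: x
Introduce A': A -> xA', A' -> @aA' | ε


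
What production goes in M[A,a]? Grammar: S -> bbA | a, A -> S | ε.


For [A, a]: 'a' ∈ FIRST(S)
Entry: A -> S


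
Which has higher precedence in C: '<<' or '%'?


'%' is multiplicative (level 10); '<<' is shift (level 8)
Higher level binds tighter
'%' has higher precedence than '<<'


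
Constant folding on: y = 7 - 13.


7 - 13 = -6 at compile time
Optimized: y = -6


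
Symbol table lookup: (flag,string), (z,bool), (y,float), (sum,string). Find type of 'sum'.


Lookup 'sum' → type string


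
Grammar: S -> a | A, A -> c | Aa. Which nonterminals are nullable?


A nonterminal is nullable iff some alternative derives ε (directly, or every symbol in it is nullable)
Nullable: {}


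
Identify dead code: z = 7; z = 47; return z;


first assignment to z is overwritten before any read
Dead: 'z = 7'


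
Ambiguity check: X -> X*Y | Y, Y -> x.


precedence layered via separate nonterminal Y: deterministic
Unambiguous


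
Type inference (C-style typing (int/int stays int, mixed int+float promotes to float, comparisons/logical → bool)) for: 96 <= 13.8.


Operand types: int <= float
Rule: comparison yields bool
Result type: bool


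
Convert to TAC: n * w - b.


Break into single-operator statements:
t1 = n * w
t2 = t1 - b


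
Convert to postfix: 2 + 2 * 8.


* has higher precedence, evaluate 2*8 first
Postfix: 2 2 8 * +


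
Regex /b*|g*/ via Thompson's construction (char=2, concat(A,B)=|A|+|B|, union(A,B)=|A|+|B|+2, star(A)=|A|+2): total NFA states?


Syntax tree has 2 char leaf(s), 1 union(s), 2 star(s)
chars contribute 2×2 = 4; each union adds +2; each star adds +2
Total: 4 + 2 + 4 = 10 states


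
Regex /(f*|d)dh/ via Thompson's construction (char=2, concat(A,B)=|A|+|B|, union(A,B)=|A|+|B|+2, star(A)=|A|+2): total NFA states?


Syntax tree has 4 char leaf(s), 1 union(s), 1 star(s)
chars contribute 4×2 = 8; each union adds +2; each star adds +2
Total: 8 + 2 + 2 = 12 states


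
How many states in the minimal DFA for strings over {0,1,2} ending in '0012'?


Track the longest suffix of input matching a prefix of '0012': 5 classes (prefixes of length 0..4)
Minimal DFA: 5 states


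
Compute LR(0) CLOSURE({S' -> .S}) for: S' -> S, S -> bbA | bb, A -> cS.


Start: S' -> .S
For each item with dot before a nonterminal B, add B -> .γ for every B-production
Closure: [S' -> .S, S -> .bbA, S -> .bb]


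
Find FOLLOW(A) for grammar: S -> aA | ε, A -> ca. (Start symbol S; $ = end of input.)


$ ∈ FOLLOW(S). For each A -> αBβ: add FIRST(β)\{ε} to FOLLOW(B); if β nullable, add FOLLOW(A).
FOLLOW(A) = {$}


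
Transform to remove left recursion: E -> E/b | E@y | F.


Left-recursive alternatives: E/b, E@y; non-recursive: F
Introduce E': E -> FE', E' -> /bE' | @yE' | ε


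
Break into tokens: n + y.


Scan left to right, longest-match per lexeme
Tokens: ID(n), OP(+), ID(y)


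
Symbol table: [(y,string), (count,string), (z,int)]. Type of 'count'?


Lookup 'count' → type string


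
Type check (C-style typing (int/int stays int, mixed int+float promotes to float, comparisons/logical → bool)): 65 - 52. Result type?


Operand types: int - int
Rule: mixed int/float promotes to float; int/int stays int
Result type: int


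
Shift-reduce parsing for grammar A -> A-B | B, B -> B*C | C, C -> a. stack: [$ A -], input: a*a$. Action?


no handle ('A-' is not any RHS); shift 'a'
Action: shift


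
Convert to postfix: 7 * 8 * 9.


Left to right (same or higher precedence on left)
Postfix: 7 8 * 9 *


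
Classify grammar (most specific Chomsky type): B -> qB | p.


Right-linear: every RHS is a terminal or a terminal followed by one nonterminal
Classification: Type 3 (Regular)


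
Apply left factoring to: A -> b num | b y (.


Common prefix: 'b'
Factored: A -> b A', A' -> num | y (


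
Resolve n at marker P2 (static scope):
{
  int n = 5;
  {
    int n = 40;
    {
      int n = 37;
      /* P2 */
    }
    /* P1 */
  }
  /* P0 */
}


n declared in the same block as P2
n = 37


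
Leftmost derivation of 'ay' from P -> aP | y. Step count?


Derivation: P => aP => ay
Steps: 2


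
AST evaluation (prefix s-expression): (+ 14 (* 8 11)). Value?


Evaluate inner: (* 8 11) = 88
Evaluate root: (+ 14 88) = 102
Result: 102


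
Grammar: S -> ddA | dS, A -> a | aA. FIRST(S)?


Per alternative of S: FIRST(ddA) = {d}; FIRST(dS) = {d}
FIRST(S) = {d}


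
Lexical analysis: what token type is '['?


Pattern: delimiter/punctuation
Type: PUNCTUATION


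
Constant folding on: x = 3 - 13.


3 - 13 = -10 at compile time
Optimized: x = -10


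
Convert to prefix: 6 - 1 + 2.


left-to-right (same/higher precedence on left): tree is (+ (- 6 1) 2)
Prefix: + - 6 1 2


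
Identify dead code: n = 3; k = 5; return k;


n is assigned but never read
Dead: 'n = 3'


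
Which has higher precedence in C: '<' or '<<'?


'<<' is shift (level 8); '<' is relational (level 7)
Higher level binds tighter
'<<' has higher precedence than '<'


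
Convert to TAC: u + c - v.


Break into single-operator statements:
t1 = u + c
t2 = t1 - v


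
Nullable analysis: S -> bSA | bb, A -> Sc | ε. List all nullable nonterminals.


A nonterminal is nullable iff some alternative derives ε (directly, or every symbol in it is nullable)
Nullable: {A}


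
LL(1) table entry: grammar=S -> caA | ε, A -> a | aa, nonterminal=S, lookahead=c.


For [S, c]: 'c' ∈ FIRST(caA)
Entry: S -> caA


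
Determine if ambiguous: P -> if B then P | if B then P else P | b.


dangling else: 'if B then if B then b else b' parses two ways
Ambiguous


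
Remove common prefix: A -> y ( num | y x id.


Common prefix: 'y'
Factored: A -> y A', A' -> ( num | x id


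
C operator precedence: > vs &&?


'>' is relational (level 7); '&&' is logical AND (level 2)
Higher level binds tighter
'>' has higher precedence than '&&'


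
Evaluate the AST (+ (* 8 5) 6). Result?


Evaluate inner: (* 8 5) = 40
Evaluate root: (+ 40 6) = 46
Result: 46


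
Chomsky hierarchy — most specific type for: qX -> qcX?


LHS has context (more than one symbol) and |LHS| ≤ |RHS|
Classification: Type 1 (Context-Sensitive)


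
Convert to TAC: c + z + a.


Break into single-operator statements:
t1 = c + z
t2 = t1 + a


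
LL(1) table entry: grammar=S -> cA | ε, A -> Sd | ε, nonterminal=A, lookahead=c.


For [A, c]: 'c' ∈ FIRST(Sd)
Entry: A -> Sd


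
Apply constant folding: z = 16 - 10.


16 - 10 = 6 at compile time
Optimized: z = 6


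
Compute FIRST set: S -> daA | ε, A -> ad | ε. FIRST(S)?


Per alternative of S: FIRST(daA) = {d}; FIRST(ε) = {ε}
FIRST(S) = {d, ε}


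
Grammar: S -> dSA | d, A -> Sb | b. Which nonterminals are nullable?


A nonterminal is nullable iff some alternative derives ε (directly, or every symbol in it is nullable)
Nullable: {}


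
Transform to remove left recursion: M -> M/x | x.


Left-recursive alternatives: M/x; non-recursive: x
Introduce M': M -> xM', M' -> /xM' | ε


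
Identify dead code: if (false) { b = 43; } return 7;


condition is constant false, so the whole block is unreachable
Dead: 'if (false) { b = 43; }'


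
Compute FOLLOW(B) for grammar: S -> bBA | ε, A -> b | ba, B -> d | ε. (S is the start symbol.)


$ ∈ FOLLOW(S). For each A -> αBβ: add FIRST(β)\{ε} to FOLLOW(B); if β nullable, add FOLLOW(A).
FOLLOW(B) = {b}


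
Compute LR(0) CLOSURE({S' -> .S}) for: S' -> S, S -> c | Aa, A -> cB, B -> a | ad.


Start: S' -> .S
For each item with dot before a nonterminal B, add B -> .γ for every B-production
Closure: [S' -> .S, S -> .c, S -> .Aa, A -> .cB]


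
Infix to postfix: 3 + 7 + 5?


Left to right (same or higher precedence on left)
Postfix: 3 7 + 5 +


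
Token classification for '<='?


Pattern: operator symbol
Type: OPERATOR


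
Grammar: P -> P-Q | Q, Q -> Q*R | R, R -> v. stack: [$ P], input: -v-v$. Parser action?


shift '-' to continue P -> P-Q
Action: shift


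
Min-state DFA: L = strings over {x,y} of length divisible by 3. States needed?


Track length mod 3: states 0..2, accept at 0
Minimal DFA: 3 states


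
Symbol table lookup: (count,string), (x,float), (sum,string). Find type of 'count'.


Lookup 'count' → type string


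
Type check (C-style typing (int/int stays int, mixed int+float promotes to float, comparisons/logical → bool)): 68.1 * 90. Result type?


Operand types: float * int
Rule: mixed int/float promotes to float; int/int stays int
Result type: float


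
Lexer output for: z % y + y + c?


Scan left to right, longest-match per lexeme
Tokens: ID(z), OP(%), ID(y), OP(+), ID(y), OP(+), ID(c)


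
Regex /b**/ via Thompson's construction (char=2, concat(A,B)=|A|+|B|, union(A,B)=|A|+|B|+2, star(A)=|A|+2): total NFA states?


Syntax tree has 1 char leaf(s), 0 union(s), 2 star(s)
chars contribute 1×2 = 2; each union adds +2; each star adds +2
Total: 2 + 0 + 4 = 6 states


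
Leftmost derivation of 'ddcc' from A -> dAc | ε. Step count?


Derivation: A => dAc => ddAcc => ddcc
Steps: 3


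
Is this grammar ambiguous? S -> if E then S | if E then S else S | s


dangling else: 'if E then if E then s else s' parses two ways
Ambiguous


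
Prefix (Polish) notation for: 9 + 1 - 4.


left-to-right (same/higher precedence on left): tree is (- (+ 9 1) 4)
Prefix: - + 9 1 4


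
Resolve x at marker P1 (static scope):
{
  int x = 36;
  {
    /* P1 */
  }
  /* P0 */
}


P1's block does not declare x; resolves to the enclosing declaration at depth 0
x = 36


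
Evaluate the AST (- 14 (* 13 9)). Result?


Evaluate inner: (* 13 9) = 117
Evaluate root: (- 14 117) = -103
Result: -103


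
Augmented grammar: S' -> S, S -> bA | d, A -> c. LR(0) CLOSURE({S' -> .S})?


Start: S' -> .S
For each item with dot before a nonterminal B, add B -> .γ for every B-production
Closure: [S' -> .S, S -> .bA, S -> .d]


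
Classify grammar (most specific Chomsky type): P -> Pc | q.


Left-linear: every RHS is a terminal or one nonterminal followed by a terminal
Classification: Type 3 (Regular)


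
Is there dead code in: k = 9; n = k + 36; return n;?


k is read by n's definition; n is returned
No dead code


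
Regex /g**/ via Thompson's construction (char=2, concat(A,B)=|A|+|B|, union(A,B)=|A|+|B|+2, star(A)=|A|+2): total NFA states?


Syntax tree has 1 char leaf(s), 0 union(s), 2 star(s)
chars contribute 1×2 = 2; each union adds +2; each star adds +2
Total: 2 + 0 + 4 = 6 states


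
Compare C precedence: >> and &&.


'>>' is shift (level 8); '&&' is logical AND (level 2)
Higher level binds tighter
'>>' has higher precedence than '&&'


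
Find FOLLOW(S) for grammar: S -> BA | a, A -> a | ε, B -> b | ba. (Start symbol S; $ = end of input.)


$ ∈ FOLLOW(S). For each A -> αBβ: add FIRST(β)\{ε} to FOLLOW(B); if β nullable, add FOLLOW(A).
FOLLOW(S) = {$}


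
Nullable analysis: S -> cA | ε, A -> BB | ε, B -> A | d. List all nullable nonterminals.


A nonterminal is nullable iff some alternative derives ε (directly, or every symbol in it is nullable)
Nullable: {A, B, S}


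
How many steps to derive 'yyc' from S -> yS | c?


Derivation: S => yS => yyS => yyc
Steps: 3


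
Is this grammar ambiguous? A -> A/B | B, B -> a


precedence layered via separate nonterminal B: deterministic
Unambiguous


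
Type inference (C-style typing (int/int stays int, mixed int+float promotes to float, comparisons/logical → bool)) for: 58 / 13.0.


Operand types: int / float
Rule: mixed int/float promotes to float; int/int stays int
Result type: float


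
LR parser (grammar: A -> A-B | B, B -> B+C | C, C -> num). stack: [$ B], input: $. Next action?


lookahead ∉ {+} so B won't extend; reduce A -> B
Action: reduce (A -> B)


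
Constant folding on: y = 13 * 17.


13 * 17 = 221 at compile time
Optimized: y = 221


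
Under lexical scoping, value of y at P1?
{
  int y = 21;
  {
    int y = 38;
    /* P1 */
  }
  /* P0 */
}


y declared in the same block as P1
y = 38


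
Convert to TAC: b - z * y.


Break into single-operator statements:
t1 = z * y
t2 = b - t1


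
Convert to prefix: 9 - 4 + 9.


left-to-right (same/higher precedence on left): tree is (+ (- 9 4) 9)
Prefix: + - 9 4 9


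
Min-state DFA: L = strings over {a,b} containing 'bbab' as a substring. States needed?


KMP-style automaton: 4 progress states + 1 absorbing accept = 5
Minimal DFA: 5 states


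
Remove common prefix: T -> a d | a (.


Common prefix: 'a'
Factored: T -> a T', T' -> d | (


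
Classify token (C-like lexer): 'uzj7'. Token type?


Pattern: letter/underscore followed by alphanumerics, not a keyword
Type: IDENTIFIER


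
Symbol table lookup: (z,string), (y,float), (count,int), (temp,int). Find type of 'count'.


Lookup 'count' → type int


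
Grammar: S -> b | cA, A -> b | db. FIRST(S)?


Per alternative of S: FIRST(b) = {b}; FIRST(cA) = {c}
FIRST(S) = {b, c}


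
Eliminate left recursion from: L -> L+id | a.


Left-recursive alternatives: L+id; non-recursive: a
Introduce L': L -> aL', L' -> +idL' | ε


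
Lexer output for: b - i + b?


Scan left to right, longest-match per lexeme
Tokens: ID(b), OP(-), ID(i), OP(+), ID(b)


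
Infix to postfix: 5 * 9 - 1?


Left to right (same or higher precedence on left)
Postfix: 5 9 * 1 -


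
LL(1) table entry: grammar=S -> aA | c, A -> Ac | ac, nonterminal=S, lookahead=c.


For [S, c]: 'c' ∈ FIRST(c)
Entry: S -> c


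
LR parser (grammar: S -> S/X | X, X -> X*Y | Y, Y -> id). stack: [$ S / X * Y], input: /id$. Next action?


handle 'X*Y' on top
Action: reduce (X -> X*Y)


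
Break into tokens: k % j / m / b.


Scan left to right, longest-match per lexeme
Tokens: ID(k), OP(%), ID(j), OP(/), ID(m), OP(/), ID(b)


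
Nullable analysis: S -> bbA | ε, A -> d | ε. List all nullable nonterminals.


A nonterminal is nullable iff some alternative derives ε (directly, or every symbol in it is nullable)
Nullable: {A, S}


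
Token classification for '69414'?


Pattern: digits only
Type: INTEGER_LITERAL


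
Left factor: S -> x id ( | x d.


Common prefix: 'x'
Factored: S -> x S', S' -> id ( | d


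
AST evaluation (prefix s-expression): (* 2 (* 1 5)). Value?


Evaluate inner: (* 1 5) = 5
Evaluate root: (* 2 5) = 10
Result: 10


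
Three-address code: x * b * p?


Break into single-operator statements:
t1 = x * b
t2 = t1 * p


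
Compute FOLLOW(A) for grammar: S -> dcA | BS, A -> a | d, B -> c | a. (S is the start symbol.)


$ ∈ FOLLOW(S). For each A -> αBβ: add FIRST(β)\{ε} to FOLLOW(B); if β nullable, add FOLLOW(A).
FOLLOW(A) = {$}


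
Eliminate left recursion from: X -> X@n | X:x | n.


Left-recursive alternatives: X@n, X:x; non-recursive: n
Introduce X': X -> nX', X' -> @nX' | :xX' | ε


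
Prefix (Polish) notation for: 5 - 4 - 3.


left-to-right (same/higher precedence on left): tree is (- (- 5 4) 3)
Prefix: - - 5 4 3


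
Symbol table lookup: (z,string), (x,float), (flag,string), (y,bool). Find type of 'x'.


Lookup 'x' → type float


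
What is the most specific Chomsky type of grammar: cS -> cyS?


LHS has context (more than one symbol) and |LHS| ≤ |RHS|
Classification: Type 1 (Context-Sensitive)


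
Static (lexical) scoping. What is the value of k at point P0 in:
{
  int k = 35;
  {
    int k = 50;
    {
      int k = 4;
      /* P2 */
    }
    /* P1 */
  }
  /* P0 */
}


k declared in the same block as P0
k = 35


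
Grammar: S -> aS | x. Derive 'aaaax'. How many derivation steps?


Derivation: S => aS => aaS => aaaS => aaaaS => aaaax
Steps: 5


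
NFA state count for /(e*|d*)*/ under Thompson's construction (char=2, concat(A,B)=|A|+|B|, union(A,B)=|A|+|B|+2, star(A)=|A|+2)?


Syntax tree has 2 char leaf(s), 1 union(s), 3 star(s)
chars contribute 2×2 = 4; each union adds +2; each star adds +2
Total: 4 + 2 + 6 = 12 states


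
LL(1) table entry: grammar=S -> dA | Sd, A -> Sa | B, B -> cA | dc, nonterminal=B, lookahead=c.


For [B, c]: 'c' ∈ FIRST(cA)
Entry: B -> cA


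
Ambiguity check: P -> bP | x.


right-linear, alternatives start with distinct terminals 'b' vs 'x': unique leftmost derivation
Unambiguous


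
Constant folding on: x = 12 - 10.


12 - 10 = 2 at compile time
Optimized: x = 2


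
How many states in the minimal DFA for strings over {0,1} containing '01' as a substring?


KMP-style automaton: 2 progress states + 1 absorbing accept = 3
Minimal DFA: 3 states


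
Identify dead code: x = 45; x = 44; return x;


first assignment to x is overwritten before any read
Dead: 'x = 45'


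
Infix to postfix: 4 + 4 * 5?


* has higher precedence, evaluate 4*5 first
Postfix: 4 4 5 * +


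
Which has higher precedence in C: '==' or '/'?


'/' is multiplicative (level 10); '==' is equality (level 6)
Higher level binds tighter
'/' has higher precedence than '=='


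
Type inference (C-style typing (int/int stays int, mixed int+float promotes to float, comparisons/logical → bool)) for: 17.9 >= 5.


Operand types: float >= int
Rule: comparison yields bool
Result type: bool


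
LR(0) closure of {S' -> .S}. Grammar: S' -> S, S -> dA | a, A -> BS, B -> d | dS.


Start: S' -> .S
For each item with dot before a nonterminal B, add B -> .γ for every B-production
Closure: [S' -> .S, S -> .dA, S -> .a]


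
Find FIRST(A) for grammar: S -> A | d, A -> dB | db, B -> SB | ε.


Per alternative of A: FIRST(dB) = {d}; FIRST(db) = {d}
FIRST(A) = {d}


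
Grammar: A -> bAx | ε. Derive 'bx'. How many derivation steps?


Derivation: A => bAx => bx
Steps: 2


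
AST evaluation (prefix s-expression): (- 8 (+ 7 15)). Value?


Evaluate inner: (+ 7 15) = 22
Evaluate root: (- 8 22) = -14
Result: -14


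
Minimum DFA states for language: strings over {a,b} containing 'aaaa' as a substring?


KMP-style automaton: 4 progress states + 1 absorbing accept = 5
Minimal DFA: 5 states


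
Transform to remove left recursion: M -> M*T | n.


Left-recursive alternatives: M*T; non-recursive: n
Introduce M': M -> nM', M' -> *TM' | ε


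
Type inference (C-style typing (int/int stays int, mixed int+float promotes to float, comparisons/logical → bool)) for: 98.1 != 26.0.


Operand types: float != float
Rule: comparison yields bool
Result type: bool


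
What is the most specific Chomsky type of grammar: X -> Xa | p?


Left-linear: every RHS is a terminal or one nonterminal followed by a terminal
Classification: Type 3 (Regular)


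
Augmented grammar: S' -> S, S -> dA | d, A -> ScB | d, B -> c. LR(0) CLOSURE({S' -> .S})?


Start: S' -> .S
For each item with dot before a nonterminal B, add B -> .γ for every B-production
Closure: [S' -> .S, S -> .dA, S -> .d]


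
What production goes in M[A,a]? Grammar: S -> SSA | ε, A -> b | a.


For [A, a]: 'a' ∈ FIRST(a)
Entry: A -> a


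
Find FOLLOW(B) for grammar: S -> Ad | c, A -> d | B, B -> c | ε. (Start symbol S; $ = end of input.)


$ ∈ FOLLOW(S). For each A -> αBβ: add FIRST(β)\{ε} to FOLLOW(B); if β nullable, add FOLLOW(A).
FOLLOW(B) = {d}


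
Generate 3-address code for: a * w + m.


Break into single-operator statements:
t1 = a * w
t2 = t1 + m


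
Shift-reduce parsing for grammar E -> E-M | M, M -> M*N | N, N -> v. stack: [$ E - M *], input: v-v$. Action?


no handle; shift 'v'
Action: shift


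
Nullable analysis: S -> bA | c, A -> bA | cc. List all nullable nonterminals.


A nonterminal is nullable iff some alternative derives ε (directly, or every symbol in it is nullable)
Nullable: {}


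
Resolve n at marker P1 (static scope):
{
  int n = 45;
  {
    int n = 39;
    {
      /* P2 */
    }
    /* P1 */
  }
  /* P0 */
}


n declared in the same block as P1
n = 39


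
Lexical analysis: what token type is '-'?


Pattern: operator symbol
Type: OPERATOR


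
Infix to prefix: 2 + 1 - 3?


left-to-right (same/higher precedence on left): tree is (- (+ 2 1) 3)
Prefix: - + 2 1 3


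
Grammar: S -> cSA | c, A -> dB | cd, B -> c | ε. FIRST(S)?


Per alternative of S: FIRST(cSA) = {c}; FIRST(c) = {c}
FIRST(S) = {c}


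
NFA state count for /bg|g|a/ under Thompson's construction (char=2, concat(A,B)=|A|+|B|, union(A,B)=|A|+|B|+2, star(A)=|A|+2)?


Syntax tree has 4 char leaf(s), 2 union(s), 0 star(s)
chars contribute 4×2 = 8; each union adds +2; each star adds +2
Total: 8 + 4 + 0 = 12 states


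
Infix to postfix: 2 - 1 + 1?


Left to right (same or higher precedence on left)
Postfix: 2 1 - 1 +


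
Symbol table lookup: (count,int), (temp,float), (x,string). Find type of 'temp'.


Lookup 'temp' → type float


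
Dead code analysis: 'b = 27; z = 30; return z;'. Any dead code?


b is assigned but never read
Dead: 'b = 27'


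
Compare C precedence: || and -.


'-' is additive (level 9); '||' is logical OR (level 1)
Higher level binds tighter
'-' has higher precedence than '||'


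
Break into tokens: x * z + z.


Scan left to right, longest-match per lexeme
Tokens: ID(x), OP(*), ID(z), OP(+), ID(z)


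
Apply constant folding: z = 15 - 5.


15 - 5 = 10 at compile time
Optimized: z = 10


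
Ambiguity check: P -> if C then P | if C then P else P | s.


dangling else: 'if C then if C then s else s' parses two ways
Ambiguous


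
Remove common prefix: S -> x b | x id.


Common prefix: 'x'
Factored: S -> x S', S' -> b | id


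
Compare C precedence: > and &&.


'>' is relational (level 7); '&&' is logical AND (level 2)
Higher level binds tighter
'>' has higher precedence than '&&'


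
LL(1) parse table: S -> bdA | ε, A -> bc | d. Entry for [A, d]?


For [A, d]: 'd' ∈ FIRST(d)
Entry: A -> d


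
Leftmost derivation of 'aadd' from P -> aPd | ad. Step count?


Derivation: P => aPd => aadd
Steps: 2


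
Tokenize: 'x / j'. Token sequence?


Scan left to right, longest-match per lexeme
Tokens: ID(x), OP(/), ID(j)


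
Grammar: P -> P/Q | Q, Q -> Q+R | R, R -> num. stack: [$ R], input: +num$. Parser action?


'R' (not preceded by Q+) is the handle for Q -> R
Action: reduce (Q -> R)


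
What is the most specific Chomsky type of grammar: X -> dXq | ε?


Single nonterminal LHS, but d^n q^n is not regular
Classification: Type 2 (Context-Free)


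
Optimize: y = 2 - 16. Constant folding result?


2 - 16 = -14 at compile time
Optimized: y = -14


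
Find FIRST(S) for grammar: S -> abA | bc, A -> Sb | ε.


Per alternative of S: FIRST(abA) = {a}; FIRST(bc) = {b}
FIRST(S) = {a, b}


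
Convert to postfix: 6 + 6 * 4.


* has higher precedence, evaluate 6*4 first
Postfix: 6 6 4 * +


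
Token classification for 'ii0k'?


Pattern: letter/underscore followed by alphanumerics, not a keyword
Type: IDENTIFIER


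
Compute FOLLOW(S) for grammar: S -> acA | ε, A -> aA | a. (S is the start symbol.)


$ ∈ FOLLOW(S). For each A -> αBβ: add FIRST(β)\{ε} to FOLLOW(B); if β nullable, add FOLLOW(A).
FOLLOW(S) = {$}


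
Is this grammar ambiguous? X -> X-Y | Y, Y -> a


precedence layered via separate nonterminal Y: deterministic
Unambiguous


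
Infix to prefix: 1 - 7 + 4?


left-to-right (same/higher precedence on left): tree is (+ (- 1 7) 4)
Prefix: + - 1 7 4


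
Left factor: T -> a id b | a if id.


Common prefix: 'a'
Factored: T -> a T', T' -> id b | if id


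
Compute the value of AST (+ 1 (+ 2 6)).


Evaluate inner: (+ 2 6) = 8
Evaluate root: (+ 1 8) = 9
Result: 9


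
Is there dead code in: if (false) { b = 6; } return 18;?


condition is constant false, so the whole block is unreachable
Dead: 'if (false) { b = 6; }'


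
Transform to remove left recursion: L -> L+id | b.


Left-recursive alternatives: L+id; non-recursive: b
Introduce L': L -> bL', L' -> +idL' | ε


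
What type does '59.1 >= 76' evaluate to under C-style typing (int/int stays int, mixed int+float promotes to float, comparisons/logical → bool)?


Operand types: float >= int
Rule: comparison yields bool
Result type: bool


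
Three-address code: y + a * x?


Break into single-operator statements:
t1 = a * x
t2 = y + t1


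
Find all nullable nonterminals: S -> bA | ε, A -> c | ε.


A nonterminal is nullable iff some alternative derives ε (directly, or every symbol in it is nullable)
Nullable: {A, S}


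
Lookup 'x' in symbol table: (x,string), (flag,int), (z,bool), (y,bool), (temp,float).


Lookup 'x' → type string


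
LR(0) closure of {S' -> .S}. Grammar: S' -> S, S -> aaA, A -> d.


Start: S' -> .S
For each item with dot before a nonterminal B, add B -> .γ for every B-production
Closure: [S' -> .S, S -> .aaA]


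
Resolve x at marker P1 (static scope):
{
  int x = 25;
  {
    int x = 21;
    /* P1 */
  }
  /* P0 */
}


x declared in the same block as P1
x = 21


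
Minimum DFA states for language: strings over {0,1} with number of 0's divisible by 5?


Track (count of 0) mod 5: states 0..4, accept at 0
Minimal DFA: 5 states


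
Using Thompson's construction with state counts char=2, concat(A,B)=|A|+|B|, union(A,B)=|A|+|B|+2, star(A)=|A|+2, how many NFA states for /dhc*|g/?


Syntax tree has 4 char leaf(s), 1 union(s), 1 star(s)
chars contribute 4×2 = 8; each union adds +2; each star adds +2
Total: 8 + 2 + 2 = 12 states


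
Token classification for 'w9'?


Pattern: letter/underscore followed by alphanumerics, not a keyword
Type: IDENTIFIER


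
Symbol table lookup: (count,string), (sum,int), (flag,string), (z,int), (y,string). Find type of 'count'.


Lookup 'count' → type string


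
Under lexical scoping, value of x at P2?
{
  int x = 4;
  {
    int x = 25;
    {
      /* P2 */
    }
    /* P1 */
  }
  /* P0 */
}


P2's block does not declare x; resolves to the enclosing declaration at depth 1
x = 25


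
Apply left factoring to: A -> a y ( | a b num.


Common prefix: 'a'
Factored: A -> a A', A' -> y ( | b num


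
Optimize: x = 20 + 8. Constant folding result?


20 + 8 = 28 at compile time
Optimized: x = 28


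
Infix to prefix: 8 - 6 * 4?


'*' binds tighter: tree is (- 8 (* 6 4))
Prefix: - 8 * 6 4


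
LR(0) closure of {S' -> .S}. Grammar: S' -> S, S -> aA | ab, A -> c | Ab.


Start: S' -> .S
For each item with dot before a nonterminal B, add B -> .γ for every B-production
Closure: [S' -> .S, S -> .aA, S -> .ab]


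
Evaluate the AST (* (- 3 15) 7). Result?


Evaluate inner: (- 3 15) = -12
Evaluate root: (* -12 7) = -84
Result: -84


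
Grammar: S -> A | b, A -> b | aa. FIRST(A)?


Per alternative of A: FIRST(b) = {b}; FIRST(aa) = {a}
FIRST(A) = {a, b}


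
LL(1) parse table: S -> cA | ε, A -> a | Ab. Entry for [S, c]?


For [S, c]: 'c' ∈ FIRST(cA)
Entry: S -> cA


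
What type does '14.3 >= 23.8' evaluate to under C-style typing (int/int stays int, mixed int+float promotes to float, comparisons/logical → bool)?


Operand types: float >= float
Rule: comparison yields bool
Result type: bool


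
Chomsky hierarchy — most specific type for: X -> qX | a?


Right-linear: every RHS is a terminal or a terminal followed by one nonterminal
Classification: Type 3 (Regular)


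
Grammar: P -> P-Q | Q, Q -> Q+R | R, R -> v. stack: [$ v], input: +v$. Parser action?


'v' on top is the handle for R -> v
Action: reduce (R -> v)


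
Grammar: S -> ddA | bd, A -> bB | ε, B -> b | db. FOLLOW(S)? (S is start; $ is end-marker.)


$ ∈ FOLLOW(S). For each A -> αBβ: add FIRST(β)\{ε} to FOLLOW(B); if β nullable, add FOLLOW(A).
FOLLOW(S) = {$}


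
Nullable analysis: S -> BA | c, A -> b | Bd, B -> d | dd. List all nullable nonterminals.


A nonterminal is nullable iff some alternative derives ε (directly, or every symbol in it is nullable)
Nullable: {}


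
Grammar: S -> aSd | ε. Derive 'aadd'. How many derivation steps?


Derivation: S => aSd => aaSdd => aadd
Steps: 3


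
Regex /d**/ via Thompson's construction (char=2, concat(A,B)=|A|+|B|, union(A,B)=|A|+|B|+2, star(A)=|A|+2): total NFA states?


Syntax tree has 1 char leaf(s), 0 union(s), 2 star(s)
chars contribute 1×2 = 2; each union adds +2; each star adds +2
Total: 2 + 0 + 4 = 6 states


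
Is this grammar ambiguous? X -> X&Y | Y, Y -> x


precedence layered via separate nonterminal Y: deterministic
Unambiguous


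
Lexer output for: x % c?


Scan left to right, longest-match per lexeme
Tokens: ID(x), OP(%), ID(c)


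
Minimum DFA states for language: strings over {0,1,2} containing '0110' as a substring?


KMP-style automaton: 4 progress states + 1 absorbing accept = 5
Minimal DFA: 5 states


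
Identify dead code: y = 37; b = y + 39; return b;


y is read by b's definition; b is returned
No dead code


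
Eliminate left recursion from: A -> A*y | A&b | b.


Left-recursive alternatives: A*y, A&b; non-recursive: b
Introduce A': A -> bA', A' -> *yA' | &bA' | ε


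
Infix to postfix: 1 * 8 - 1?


Left to right (same or higher precedence on left)
Postfix: 1 8 * 1 -


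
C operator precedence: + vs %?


'%' is multiplicative (level 10); '+' is additive (level 9)
Higher level binds tighter
'%' has higher precedence than '+'


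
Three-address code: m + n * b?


Break into single-operator statements:
t1 = n * b
t2 = m + t1


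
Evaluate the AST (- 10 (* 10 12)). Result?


Evaluate inner: (* 10 12) = 120
Evaluate root: (- 10 120) = -110
Result: -110


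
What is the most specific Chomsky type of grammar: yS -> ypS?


LHS has context (more than one symbol) and |LHS| ≤ |RHS|
Classification: Type 1 (Context-Sensitive)


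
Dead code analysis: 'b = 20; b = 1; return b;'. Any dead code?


first assignment to b is overwritten before any read
Dead: 'b = 20'


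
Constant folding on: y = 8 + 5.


8 + 5 = 13 at compile time
Optimized: y = 13


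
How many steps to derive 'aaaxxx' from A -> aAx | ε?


Derivation: A => aAx => aaAxx => aaaAxxx => aaaxxx
Steps: 4


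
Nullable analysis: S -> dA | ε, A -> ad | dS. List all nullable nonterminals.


A nonterminal is nullable iff some alternative derives ε (directly, or every symbol in it is nullable)
Nullable: {S}


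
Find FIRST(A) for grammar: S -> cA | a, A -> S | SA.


Per alternative of A: FIRST(S) = {a, c}; FIRST(SA) = {a, c}
FIRST(A) = {a, c}


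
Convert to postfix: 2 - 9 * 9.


* has higher precedence, evaluate 9*9 first
Postfix: 2 9 9 * -


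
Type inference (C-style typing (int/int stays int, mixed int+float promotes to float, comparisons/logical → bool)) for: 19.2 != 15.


Operand types: float != int
Rule: comparison yields bool
Result type: bool


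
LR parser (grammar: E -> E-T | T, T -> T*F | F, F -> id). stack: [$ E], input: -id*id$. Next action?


shift '-' to continue E -> E-T
Action: shift


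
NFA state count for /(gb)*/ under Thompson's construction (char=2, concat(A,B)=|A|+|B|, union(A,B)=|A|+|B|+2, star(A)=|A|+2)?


Syntax tree has 2 char leaf(s), 0 union(s), 1 star(s)
chars contribute 2×2 = 4; each union adds +2; each star adds +2
Total: 4 + 0 + 2 = 6 states


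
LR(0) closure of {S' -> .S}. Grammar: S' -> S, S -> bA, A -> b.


Start: S' -> .S
For each item with dot before a nonterminal B, add B -> .γ for every B-production
Closure: [S' -> .S, S -> .bA]


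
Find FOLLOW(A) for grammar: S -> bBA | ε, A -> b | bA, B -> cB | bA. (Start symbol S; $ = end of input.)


$ ∈ FOLLOW(S). For each A -> αBβ: add FIRST(β)\{ε} to FOLLOW(B); if β nullable, add FOLLOW(A).
FOLLOW(A) = {$, b}


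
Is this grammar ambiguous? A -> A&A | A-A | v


'v&v-v' has two parse trees (no precedence encoded between & and -)
Ambiguous


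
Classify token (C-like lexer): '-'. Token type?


Pattern: operator symbol
Type: OPERATOR


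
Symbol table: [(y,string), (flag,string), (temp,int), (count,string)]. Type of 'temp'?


Lookup 'temp' → type int


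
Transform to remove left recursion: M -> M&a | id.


Left-recursive alternatives: M&a; non-recursive: id
Introduce M': M -> idM', M' -> &aM' | ε


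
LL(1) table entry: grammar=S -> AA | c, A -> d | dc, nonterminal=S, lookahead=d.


For [S, d]: 'd' ∈ FIRST(AA)
Entry: S -> AA


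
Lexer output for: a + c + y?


Scan left to right, longest-match per lexeme
Tokens: ID(a), OP(+), ID(c), OP(+), ID(y)


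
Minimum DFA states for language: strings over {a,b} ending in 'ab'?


Track the longest suffix of input matching a prefix of 'ab': 3 classes (prefixes of length 0..2)
Minimal DFA: 3 states


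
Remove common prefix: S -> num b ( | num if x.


Common prefix: 'num'
Factored: S -> num S', S' -> b ( | if x


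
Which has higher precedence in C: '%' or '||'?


'%' is multiplicative (level 10); '||' is logical OR (level 1)
Higher level binds tighter
'%' has higher precedence than '||'


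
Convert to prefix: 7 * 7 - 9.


left-to-right (same/higher precedence on left): tree is (- (* 7 7) 9)
Prefix: - * 7 7 9


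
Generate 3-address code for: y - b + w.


Break into single-operator statements:
t1 = y - b
t2 = t1 + w


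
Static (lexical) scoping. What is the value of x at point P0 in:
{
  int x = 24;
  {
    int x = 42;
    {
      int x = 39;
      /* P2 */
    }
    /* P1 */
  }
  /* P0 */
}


x declared in the same block as P0
x = 24


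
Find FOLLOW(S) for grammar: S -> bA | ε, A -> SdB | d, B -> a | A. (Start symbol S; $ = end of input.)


$ ∈ FOLLOW(S). For each A -> αBβ: add FIRST(β)\{ε} to FOLLOW(B); if β nullable, add FOLLOW(A).
FOLLOW(S) = {$, d}


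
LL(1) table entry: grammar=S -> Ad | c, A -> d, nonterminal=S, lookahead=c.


For [S, c]: 'c' ∈ FIRST(c)
Entry: S -> c


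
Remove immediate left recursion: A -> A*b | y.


Left-recursive alternatives: A*b; non-recursive: y
Introduce A': A -> yA', A' -> *bA' | ε


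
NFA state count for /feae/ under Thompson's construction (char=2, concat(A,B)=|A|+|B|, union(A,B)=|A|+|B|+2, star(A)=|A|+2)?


Syntax tree has 4 char leaf(s), 0 union(s), 0 star(s)
chars contribute 4×2 = 8; each union adds +2; each star adds +2
Total: 8 + 0 + 0 = 8 states


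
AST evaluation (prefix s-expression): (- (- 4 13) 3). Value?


Evaluate inner: (- 4 13) = -9
Evaluate root: (- -9 3) = -12
Result: -12


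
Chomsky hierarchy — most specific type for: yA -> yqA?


LHS has context (more than one symbol) and |LHS| ≤ |RHS|
Classification: Type 1 (Context-Sensitive)


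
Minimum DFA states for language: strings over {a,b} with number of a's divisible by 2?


Track (count of a) mod 2: states 0..1, accept at 0
Minimal DFA: 2 states


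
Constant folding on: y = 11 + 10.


11 + 10 = 21 at compile time
Optimized: y = 21


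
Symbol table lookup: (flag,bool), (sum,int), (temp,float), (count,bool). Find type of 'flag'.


Lookup 'flag' → type bool


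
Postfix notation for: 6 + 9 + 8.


Left to right (same or higher precedence on left)
Postfix: 6 9 + 8 +


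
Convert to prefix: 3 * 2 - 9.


left-to-right (same/higher precedence on left): tree is (- (* 3 2) 9)
Prefix: - * 3 2 9


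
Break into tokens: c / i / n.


Scan left to right, longest-match per lexeme
Tokens: ID(c), OP(/), ID(i), OP(/), ID(n)
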